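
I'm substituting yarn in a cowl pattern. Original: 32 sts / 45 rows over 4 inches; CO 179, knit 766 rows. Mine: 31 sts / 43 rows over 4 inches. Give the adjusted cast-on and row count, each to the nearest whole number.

Cast on 173 stitches; work 732 rows.

Stitches: 179 × 31/32 = 173.41 → 173.
Rows: 766 × 43/45 = 731.96 → 732.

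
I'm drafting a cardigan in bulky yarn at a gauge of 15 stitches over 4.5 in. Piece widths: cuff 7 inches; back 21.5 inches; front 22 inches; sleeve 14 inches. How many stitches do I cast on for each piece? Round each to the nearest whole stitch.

cuff 23; back 72; front 73; sleeve 47.

Rate = 15/4.5 = 3.333 sts per in.
cuff: 7 × 3.333 = 23.33 → 23.
back: 21.5 × 3.333 = 71.67 → 72.
front: 22 × 3.333 = 73.33 → 73.
sleeve: 14 × 3.333 = 46.67 → 47.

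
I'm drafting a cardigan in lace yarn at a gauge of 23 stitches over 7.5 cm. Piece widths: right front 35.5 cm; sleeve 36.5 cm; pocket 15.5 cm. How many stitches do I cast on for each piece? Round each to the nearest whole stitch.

right front 109; sleeve 112; pocket 48.

Rate = 23/7.5 = 3.067 sts per cm.
right front: 35.5 × 3.067 = 108.87 → 109.
sleeve: 36.5 × 3.067 = 111.93 → 112.
pocket: 15.5 × 3.067 = 47.53 → 48.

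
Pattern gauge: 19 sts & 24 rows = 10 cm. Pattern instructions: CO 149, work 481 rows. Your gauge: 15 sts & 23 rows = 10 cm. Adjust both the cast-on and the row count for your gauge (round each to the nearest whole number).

Cast on 118 stitches; work 461 rows.

Stitches: 149 × 15/19 = 117.63 → 118.
Rows: 481 × 23/24 = 460.96 → 461.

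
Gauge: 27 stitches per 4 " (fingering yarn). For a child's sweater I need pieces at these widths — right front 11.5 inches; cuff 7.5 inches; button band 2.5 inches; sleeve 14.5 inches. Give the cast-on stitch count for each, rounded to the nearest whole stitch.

Rate = 27/4 = 6.75 sts per in.
right front: 11.5 × 6.75 = 77.62 → 78.
cuff: 7.5 × 6.75 = 50.62 → 51.
button band: 2.5 × 6.75 = 16.88 → 17.
sleeve: 14.5 × 6.75 = 97.88 → 98.

right front 78; cuff 51; button band 17; sleeve 98.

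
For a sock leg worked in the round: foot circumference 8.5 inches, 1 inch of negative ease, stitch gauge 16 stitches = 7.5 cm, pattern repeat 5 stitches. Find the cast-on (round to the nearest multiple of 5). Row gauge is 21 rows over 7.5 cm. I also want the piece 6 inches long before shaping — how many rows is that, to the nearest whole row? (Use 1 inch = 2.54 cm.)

Cast on 40 stitches; work 43 rows.

Finished = 8.5 − 1 = 7.5 inches.
7.5 inches × 2.54 = 19.05 cm.
16/7.5 = 2.133 sts per cm; 19.05 × 2.133 = 40.64 sts.
Nearest multiple of 5 → 40.
6 inches = 15.24 cm; × 2.8 = 42.67 → 43 rows.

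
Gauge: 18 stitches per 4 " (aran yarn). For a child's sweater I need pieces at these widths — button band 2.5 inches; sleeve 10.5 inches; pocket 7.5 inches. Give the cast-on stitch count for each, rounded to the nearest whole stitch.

Rate = 18/4 = 4.5 sts per in.
button band: 2.5 × 4.5 = 11.25 → 11.
sleeve: 10.5 × 4.5 = 47.25 → 47.
pocket: 7.5 × 4.5 = 33.75 → 34.

button band 11; sleeve 47; pocket 34.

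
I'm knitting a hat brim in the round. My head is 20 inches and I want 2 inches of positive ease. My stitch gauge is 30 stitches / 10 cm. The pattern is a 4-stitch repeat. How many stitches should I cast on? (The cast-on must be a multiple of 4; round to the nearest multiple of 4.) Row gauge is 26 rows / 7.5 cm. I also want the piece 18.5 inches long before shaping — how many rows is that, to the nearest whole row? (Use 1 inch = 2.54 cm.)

Cast on 168 stitches; work 163 rows.

Finished = 20 + 2 = 22 inches.
22 inches × 2.54 = 55.88 cm.
30/10 = 3 sts per cm; 55.88 × 3 = 167.64 sts.
Nearest multiple of 4 → 168.
18.5 inches = 46.99 cm; × 3.467 = 162.90 → 163 rows.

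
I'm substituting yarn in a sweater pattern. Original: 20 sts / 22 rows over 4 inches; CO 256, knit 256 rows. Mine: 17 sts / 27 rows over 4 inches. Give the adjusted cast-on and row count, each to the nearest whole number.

Stitches: 256 × 17/20 = 217.60 → 218.
Rows: 256 × 27/22 = 314.18 → 314.

Cast on 218 stitches; work 314 rows.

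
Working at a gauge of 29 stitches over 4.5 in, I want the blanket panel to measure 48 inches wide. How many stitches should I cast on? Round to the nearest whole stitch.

309 stitches.

29 stitches / 4.5 in = 6.444 stitches per inch.
48 × 6.444 = 309.33 stitches.
Round to nearest → 309.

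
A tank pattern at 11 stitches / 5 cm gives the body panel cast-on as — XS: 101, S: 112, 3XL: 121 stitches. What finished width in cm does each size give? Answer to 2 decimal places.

11/5 = 2.2 sts per cm.
XS: 101 / 2.2 = 45.909 → 45.91 cm.
S: 112 / 2.2 = 50.909 → 50.91 cm.
3XL: 121 / 2.2 = 55.000 → 55.00 cm.

XS 45.91 cm; S 50.91 cm; 3XL 55.00 cm.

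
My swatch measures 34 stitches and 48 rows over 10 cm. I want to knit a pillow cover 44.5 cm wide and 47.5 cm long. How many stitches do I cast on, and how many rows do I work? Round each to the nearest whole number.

Cast on 151 stitches and work 228 rows.

Stitch gauge = 34/10 = 3.4 sts/cm; 44.5 × 3.4 = 151.30 → 151 sts.
Row gauge = 48/10 = 4.8 rows/cm; 47.5 × 4.8 = 228.00 → 228 rows.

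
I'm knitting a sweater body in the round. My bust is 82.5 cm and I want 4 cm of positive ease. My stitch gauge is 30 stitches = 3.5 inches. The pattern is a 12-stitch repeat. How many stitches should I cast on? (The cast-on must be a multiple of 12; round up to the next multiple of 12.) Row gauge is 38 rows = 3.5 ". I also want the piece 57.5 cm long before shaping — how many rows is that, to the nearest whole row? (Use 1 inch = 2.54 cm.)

Cast on 300 stitches; work 246 rows.

Finished = 82.5 + 4 = 86.5 cm.
86.5 cm × 1/2.54 = 34.06 inches.
30/3.5 = 8.571 sts per in; 34.06 × 8.571 = 291.90 sts.
Next multiple of 12 → 300.
57.5 cm = 22.64 inches; × 10.857 = 245.78 → 246 rows.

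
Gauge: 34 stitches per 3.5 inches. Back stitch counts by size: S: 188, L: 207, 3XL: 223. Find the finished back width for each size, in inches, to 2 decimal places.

34/3.5 = 9.714 sts per in.
S: 188 / 9.714 = 19.353 → 19.35 in.
L: 207 / 9.714 = 21.309 → 21.31 in.
3XL: 223 / 9.714 = 22.956 → 22.96 in.

S 19.35 inches; L 21.31 inches; 3XL 22.96 inches.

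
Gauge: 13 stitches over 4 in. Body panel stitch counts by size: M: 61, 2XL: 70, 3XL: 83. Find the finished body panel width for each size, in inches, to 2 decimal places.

M 18.77 inches; 2XL 21.54 inches; 3XL 25.54 inches.

13/4 = 3.25 sts per in.
M: 61 / 3.25 = 18.769 → 18.77 in.
2XL: 70 / 3.25 = 21.538 → 21.54 in.
3XL: 83 / 3.25 = 25.538 → 25.54 in.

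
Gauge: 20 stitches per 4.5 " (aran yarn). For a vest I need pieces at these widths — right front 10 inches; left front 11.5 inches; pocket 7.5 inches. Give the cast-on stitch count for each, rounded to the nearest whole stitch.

Rate = 20/4.5 = 4.444 sts per in.
right front: 10 × 4.444 = 44.44 → 44.
left front: 11.5 × 4.444 = 51.11 → 51.
pocket: 7.5 × 4.444 = 33.33 → 33.

right front 44; left front 51; pocket 33.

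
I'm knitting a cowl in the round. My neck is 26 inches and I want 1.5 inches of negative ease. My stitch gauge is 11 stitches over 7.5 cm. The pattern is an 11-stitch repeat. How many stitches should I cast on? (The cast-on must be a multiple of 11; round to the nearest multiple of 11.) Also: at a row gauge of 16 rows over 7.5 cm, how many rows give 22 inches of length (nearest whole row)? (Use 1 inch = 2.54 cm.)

Cast on 88 stitches; work 119 rows.

Finished = 26 − 1.5 = 24.5 inches.
24.5 inches × 2.54 = 62.23 cm.
11/7.5 = 1.467 sts per cm; 62.23 × 1.467 = 91.27 sts.
Nearest multiple of 11 → 88.
22 inches = 55.88 cm; × 2.133 = 119.21 → 119 rows.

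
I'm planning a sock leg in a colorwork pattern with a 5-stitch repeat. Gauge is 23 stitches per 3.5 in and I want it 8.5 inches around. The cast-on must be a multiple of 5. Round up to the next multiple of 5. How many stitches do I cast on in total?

Cast on 60 stitches.

23 / 3.5 = 6.571 sts per inch.
8.5 × 6.571 = 55.86 sts.
Next multiple of 5: 60.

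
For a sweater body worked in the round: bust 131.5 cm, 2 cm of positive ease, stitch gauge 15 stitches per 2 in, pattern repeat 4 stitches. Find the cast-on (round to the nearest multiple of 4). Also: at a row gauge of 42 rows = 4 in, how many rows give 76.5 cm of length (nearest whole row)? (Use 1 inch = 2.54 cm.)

Finished = 131.5 + 2 = 133.5 cm.
133.5 cm × 1/2.54 = 52.56 inches.
15/2 = 7.5 sts per in; 52.56 × 7.5 = 394.19 sts.
Nearest multiple of 4 → 396.
76.5 cm = 30.12 inches; × 10.5 = 316.24 → 316 rows.

Cast on 396 stitches; work 316 rows.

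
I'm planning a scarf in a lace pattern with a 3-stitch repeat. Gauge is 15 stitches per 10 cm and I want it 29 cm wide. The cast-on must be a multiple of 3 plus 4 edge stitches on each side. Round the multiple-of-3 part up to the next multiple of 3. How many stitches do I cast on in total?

15 / 10 = 1.5 sts per cm.
29 × 1.5 = 43.50 sts.
Less 8 edge sts → 35.50 for the repeat.
Next multiple of 3: 36.
Add back 8 edge sts → 44.

Cast on 44 stitches.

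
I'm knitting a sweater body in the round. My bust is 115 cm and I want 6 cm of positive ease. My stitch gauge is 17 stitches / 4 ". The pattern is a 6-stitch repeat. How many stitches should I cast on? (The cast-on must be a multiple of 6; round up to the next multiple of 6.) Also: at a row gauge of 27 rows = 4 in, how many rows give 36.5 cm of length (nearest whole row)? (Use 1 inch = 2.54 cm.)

Cast on 204 stitches; work 97 rows.

Finished = 115 + 6 = 121 cm.
121 cm × 1/2.54 = 47.64 inches.
17/4 = 4.25 sts per in; 47.64 × 4.25 = 202.46 sts.
Next multiple of 6 → 204.
36.5 cm = 14.37 inches; × 6.75 = 97.00 → 97 rows.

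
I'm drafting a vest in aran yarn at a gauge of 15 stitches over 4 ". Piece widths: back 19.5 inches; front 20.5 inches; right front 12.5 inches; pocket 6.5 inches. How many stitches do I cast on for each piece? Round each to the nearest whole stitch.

Rate = 15/4 = 3.75 sts per in.
back: 19.5 × 3.75 = 73.12 → 73.
front: 20.5 × 3.75 = 76.88 → 77.
right front: 12.5 × 3.75 = 46.88 → 47.
pocket: 6.5 × 3.75 = 24.38 → 24.

back 73; front 77; right front 47; pocket 24.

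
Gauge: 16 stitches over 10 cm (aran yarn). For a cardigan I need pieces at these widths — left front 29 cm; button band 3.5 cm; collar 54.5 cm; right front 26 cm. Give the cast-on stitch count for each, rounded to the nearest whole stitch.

Rate = 16/10 = 1.6 sts per cm.
left front: 29 × 1.6 = 46.40 → 46.
button band: 3.5 × 1.6 = 5.60 → 6.
collar: 54.5 × 1.6 = 87.20 → 87.
right front: 26 × 1.6 = 41.60 → 42.

left front 46; button band 6; collar 87; right front 42.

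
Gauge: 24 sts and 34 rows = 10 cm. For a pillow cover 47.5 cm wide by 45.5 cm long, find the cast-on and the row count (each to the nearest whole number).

Stitch gauge = 24/10 = 2.4 sts/cm; 47.5 × 2.4 = 114.00 → 114 sts.
Row gauge = 34/10 = 3.4 rows/cm; 45.5 × 3.4 = 154.70 → 155 rows.

Cast on 114 stitches and work 155 rows.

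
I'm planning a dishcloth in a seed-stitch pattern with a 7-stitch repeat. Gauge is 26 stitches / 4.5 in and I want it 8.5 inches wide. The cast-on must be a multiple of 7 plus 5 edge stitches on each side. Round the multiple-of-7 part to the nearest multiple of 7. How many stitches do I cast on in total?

26 / 4.5 = 5.778 sts per inch.
8.5 × 5.778 = 49.11 sts.
Less 10 edge sts → 39.11 for the repeat.
Nearest multiple of 7: 42.
Add back 10 edge sts → 52.

52 stitches.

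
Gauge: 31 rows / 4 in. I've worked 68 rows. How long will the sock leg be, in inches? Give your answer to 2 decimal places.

31 rows / 4 inch = 7.75 rows per inch.
68 / 7.75 = 8.774 inches.

8.77 inches.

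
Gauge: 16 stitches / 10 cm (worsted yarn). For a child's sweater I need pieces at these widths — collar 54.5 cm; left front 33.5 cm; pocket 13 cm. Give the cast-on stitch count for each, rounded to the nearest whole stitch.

Rate = 16/10 = 1.6 sts per cm.
collar: 54.5 × 1.6 = 87.20 → 87.
left front: 33.5 × 1.6 = 53.60 → 54.
pocket: 13 × 1.6 = 20.80 → 21.

collar 87; left front 54; pocket 21.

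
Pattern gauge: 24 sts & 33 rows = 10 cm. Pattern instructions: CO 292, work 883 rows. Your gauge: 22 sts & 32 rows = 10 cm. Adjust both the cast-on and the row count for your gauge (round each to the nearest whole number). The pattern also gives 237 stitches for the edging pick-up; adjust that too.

Cast on 268 stitches; work 856 rows; edging pick-up 217 stitches.

Stitches: 292 × 22/24 = 267.67 → 268.
Rows: 883 × 32/33 = 856.24 → 856.
edging pick-up: 237 × 22/24 = 217.25 → 217.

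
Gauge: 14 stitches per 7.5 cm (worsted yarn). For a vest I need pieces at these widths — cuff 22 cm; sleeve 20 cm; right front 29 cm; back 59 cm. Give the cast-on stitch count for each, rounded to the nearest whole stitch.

cuff 41; sleeve 37; right front 54; back 110.

Rate = 14/7.5 = 1.867 sts per cm.
cuff: 22 × 1.867 = 41.07 → 41.
sleeve: 20 × 1.867 = 37.33 → 37.
right front: 29 × 1.867 = 54.13 → 54.
back: 59 × 1.867 = 110.13 → 110.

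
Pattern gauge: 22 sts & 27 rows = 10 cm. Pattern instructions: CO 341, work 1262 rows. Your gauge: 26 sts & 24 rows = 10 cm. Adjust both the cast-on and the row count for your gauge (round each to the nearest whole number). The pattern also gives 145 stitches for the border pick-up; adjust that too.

Cast on 403 stitches; work 1122 rows; border pick-up 171 stitches.

Stitches: 341 × 26/22 = 403.00 → 403.
Rows: 1262 × 24/27 = 1121.78 → 1122.
border pick-up: 145 × 26/22 = 171.36 → 171.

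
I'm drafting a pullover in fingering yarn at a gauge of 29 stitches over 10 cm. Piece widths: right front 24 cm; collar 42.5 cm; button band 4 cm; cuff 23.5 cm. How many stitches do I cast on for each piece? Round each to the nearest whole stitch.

right front 70; collar 123; button band 12; cuff 68.

Rate = 29/10 = 2.9 sts per cm.
right front: 24 × 2.9 = 69.60 → 70.
collar: 42.5 × 2.9 = 123.25 → 123.
button band: 4 × 2.9 = 11.60 → 12.
cuff: 23.5 × 2.9 = 68.15 → 68.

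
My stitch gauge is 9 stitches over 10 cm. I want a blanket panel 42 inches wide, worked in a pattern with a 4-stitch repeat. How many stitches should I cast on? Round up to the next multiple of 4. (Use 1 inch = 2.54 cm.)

42 in = 42 × 2.54 = 106.68 cm.
9 / 10 = 0.9 sts/cm.
106.68 × 0.9 = 96.01 sts.
→ 100.

CO 100 sts.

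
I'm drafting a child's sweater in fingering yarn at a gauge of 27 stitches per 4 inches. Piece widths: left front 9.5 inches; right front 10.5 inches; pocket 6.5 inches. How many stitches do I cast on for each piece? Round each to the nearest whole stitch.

Rate = 27/4 = 6.75 sts per in.
left front: 9.5 × 6.75 = 64.12 → 64.
right front: 10.5 × 6.75 = 70.88 → 71.
pocket: 6.5 × 6.75 = 43.88 → 44.

left front 64; right front 71; pocket 44.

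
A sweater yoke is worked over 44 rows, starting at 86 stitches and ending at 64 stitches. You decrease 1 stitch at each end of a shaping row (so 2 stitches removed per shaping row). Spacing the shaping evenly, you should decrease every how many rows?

Decrease every 4th row.

Stitches to remove: |64 − 86| = 22.
Shaping rows needed: 22 / 2 = 11.
44 rows / 11 = every 4 rows.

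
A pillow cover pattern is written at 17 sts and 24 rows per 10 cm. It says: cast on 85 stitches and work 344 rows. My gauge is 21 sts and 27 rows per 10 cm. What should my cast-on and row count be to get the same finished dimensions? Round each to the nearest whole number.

Stitches: 85 × 21/17 = 105.00 → 105.
Rows: 344 × 27/24 = 387.00 → 387.

Cast on 105 stitches; work 387 rows.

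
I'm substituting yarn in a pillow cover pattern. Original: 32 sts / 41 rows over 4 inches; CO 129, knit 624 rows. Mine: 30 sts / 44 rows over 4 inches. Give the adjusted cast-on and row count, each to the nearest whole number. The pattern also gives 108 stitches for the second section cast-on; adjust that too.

Cast on 121 stitches; work 670 rows; second section cast-on 101 stitches.

Stitches: 129 × 30/32 = 120.94 → 121.
Rows: 624 × 44/41 = 669.66 → 670.
second section cast-on: 108 × 30/32 = 101.25 → 101.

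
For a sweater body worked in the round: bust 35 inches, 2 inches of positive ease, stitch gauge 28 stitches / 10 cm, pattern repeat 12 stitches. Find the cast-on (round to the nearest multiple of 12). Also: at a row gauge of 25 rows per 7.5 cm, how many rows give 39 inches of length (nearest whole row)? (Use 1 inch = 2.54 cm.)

Finished = 35 + 2 = 37 inches.
37 inches × 2.54 = 93.98 cm.
28/10 = 2.8 sts per cm; 93.98 × 2.8 = 263.14 sts.
Nearest multiple of 12 → 264.
39 inches = 99.06 cm; × 3.333 = 330.20 → 330 rows.

Cast on 264 stitches; work 330 rows.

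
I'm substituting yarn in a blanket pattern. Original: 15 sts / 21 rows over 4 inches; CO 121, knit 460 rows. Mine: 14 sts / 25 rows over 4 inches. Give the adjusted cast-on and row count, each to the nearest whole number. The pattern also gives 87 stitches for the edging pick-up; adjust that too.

Stitches: 121 × 14/15 = 112.93 → 113.
Rows: 460 × 25/21 = 547.62 → 548.
edging pick-up: 87 × 14/15 = 81.20 → 81.

Cast on 113 stitches; work 548 rows; edging pick-up 81 stitches.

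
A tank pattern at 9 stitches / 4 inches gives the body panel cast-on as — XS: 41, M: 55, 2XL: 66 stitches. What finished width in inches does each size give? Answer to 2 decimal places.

9/4 = 2.25 sts per in.
XS: 41 / 2.25 = 18.222 → 18.22 in.
M: 55 / 2.25 = 24.444 → 24.44 in.
2XL: 66 / 2.25 = 29.333 → 29.33 in.

XS 18.22 inches; M 24.44 inches; 2XL 29.33 inches.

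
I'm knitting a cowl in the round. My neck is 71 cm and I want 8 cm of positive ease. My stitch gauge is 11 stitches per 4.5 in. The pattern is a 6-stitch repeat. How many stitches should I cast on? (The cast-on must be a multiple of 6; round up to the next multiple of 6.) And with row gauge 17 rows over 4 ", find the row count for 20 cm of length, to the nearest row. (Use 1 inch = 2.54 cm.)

Finished = 71 + 8 = 79 cm.
79 cm × 1/2.54 = 31.10 inches.
11/4.5 = 2.444 sts per in; 31.10 × 2.444 = 76.03 sts.
Next multiple of 6 → 78.
20 cm = 7.87 inches; × 4.25 = 33.46 → 33 rows.

Cast on 78 stitches; work 33 rows.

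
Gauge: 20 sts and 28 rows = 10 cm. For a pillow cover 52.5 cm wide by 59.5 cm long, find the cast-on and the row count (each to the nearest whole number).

Stitch gauge = 20/10 = 2 sts/cm; 52.5 × 2 = 105.00 → 105 sts.
Row gauge = 28/10 = 2.8 rows/cm; 59.5 × 2.8 = 166.60 → 167 rows.

Cast on 105 stitches and work 167 rows.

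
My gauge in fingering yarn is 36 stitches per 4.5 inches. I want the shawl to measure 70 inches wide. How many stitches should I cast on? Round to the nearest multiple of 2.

Cast on 560 stitches.

36 stitches / 4.5 in = 8 stitches per inch.
70 × 8 = 560.00 stitches.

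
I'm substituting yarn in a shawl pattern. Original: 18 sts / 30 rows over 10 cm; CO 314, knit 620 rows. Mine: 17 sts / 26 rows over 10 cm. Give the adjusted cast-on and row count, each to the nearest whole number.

Cast on 297 stitches; work 537 rows.

Stitches: 314 × 17/18 = 296.56 → 297.
Rows: 620 × 26/30 = 537.33 → 537.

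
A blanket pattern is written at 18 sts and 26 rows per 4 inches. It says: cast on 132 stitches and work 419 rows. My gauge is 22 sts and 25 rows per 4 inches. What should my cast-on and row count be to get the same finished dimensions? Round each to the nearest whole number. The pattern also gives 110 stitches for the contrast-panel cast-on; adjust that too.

Stitches: 132 × 22/18 = 161.33 → 161.
Rows: 419 × 25/26 = 402.88 → 403.
contrast-panel cast-on: 110 × 22/18 = 134.44 → 134.

Cast on 161 stitches; work 403 rows; contrast-panel cast-on 134 stitches.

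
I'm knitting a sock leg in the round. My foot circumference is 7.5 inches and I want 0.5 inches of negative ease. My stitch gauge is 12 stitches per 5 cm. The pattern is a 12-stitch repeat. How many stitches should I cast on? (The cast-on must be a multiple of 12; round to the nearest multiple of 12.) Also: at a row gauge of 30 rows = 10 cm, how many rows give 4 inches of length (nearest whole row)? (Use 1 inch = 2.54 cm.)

Cast on 48 stitches; work 30 rows.

Finished = 7.5 − 0.5 = 7 inches.
7 inches × 2.54 = 17.78 cm.
12/5 = 2.4 sts per cm; 17.78 × 2.4 = 42.67 sts.
Nearest multiple of 12 → 48.
4 inches = 10.16 cm; × 3 = 30.48 → 30 rows.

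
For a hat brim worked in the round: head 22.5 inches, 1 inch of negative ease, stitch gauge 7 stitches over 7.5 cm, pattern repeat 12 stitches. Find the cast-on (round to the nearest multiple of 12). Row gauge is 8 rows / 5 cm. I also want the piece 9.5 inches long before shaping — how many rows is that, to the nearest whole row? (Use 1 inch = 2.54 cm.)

Finished = 22.5 − 1 = 21.5 inches.
21.5 inches × 2.54 = 54.61 cm.
7/7.5 = 0.933 sts per cm; 54.61 × 0.933 = 50.97 sts.
Nearest multiple of 12 → 48.
9.5 inches = 24.13 cm; × 1.6 = 38.61 → 39 rows.

Cast on 48 stitches; work 39 rows.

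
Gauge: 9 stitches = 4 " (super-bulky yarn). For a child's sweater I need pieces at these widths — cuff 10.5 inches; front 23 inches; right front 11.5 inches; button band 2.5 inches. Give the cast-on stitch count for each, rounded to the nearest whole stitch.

Rate = 9/4 = 2.25 sts per in.
cuff: 10.5 × 2.25 = 23.62 → 24.
front: 23 × 2.25 = 51.75 → 52.
right front: 11.5 × 2.25 = 25.88 → 26.
button band: 2.5 × 2.25 = 5.62 → 6.

cuff 24; front 52; right front 26; button band 6.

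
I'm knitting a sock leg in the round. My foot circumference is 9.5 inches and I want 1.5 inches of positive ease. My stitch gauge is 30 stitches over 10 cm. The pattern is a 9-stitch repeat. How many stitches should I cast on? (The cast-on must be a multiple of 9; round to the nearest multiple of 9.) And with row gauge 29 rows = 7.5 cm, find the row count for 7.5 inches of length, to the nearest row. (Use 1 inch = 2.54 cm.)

Cast on 81 stitches; work 74 rows.

Finished = 9.5 + 1.5 = 11 inches.
11 inches × 2.54 = 27.94 cm.
30/10 = 3 sts per cm; 27.94 × 3 = 83.82 sts.
Nearest multiple of 9 → 81.
7.5 inches = 19.05 cm; × 3.867 = 73.66 → 74 rows.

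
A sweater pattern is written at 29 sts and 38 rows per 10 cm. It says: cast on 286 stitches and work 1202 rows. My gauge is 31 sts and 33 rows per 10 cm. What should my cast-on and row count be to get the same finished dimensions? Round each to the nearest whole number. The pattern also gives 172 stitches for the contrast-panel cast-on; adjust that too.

Stitches: 286 × 31/29 = 305.72 → 306.
Rows: 1202 × 33/38 = 1043.84 → 1044.
contrast-panel cast-on: 172 × 31/29 = 183.86 → 184.

Cast on 306 stitches; work 1044 rows; contrast-panel cast-on 184 stitches.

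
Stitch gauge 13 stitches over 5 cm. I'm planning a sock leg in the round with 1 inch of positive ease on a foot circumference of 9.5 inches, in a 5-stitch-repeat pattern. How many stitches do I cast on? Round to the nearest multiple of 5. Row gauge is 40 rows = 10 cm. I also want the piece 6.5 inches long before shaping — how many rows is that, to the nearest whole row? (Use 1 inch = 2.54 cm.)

Finished = 9.5 + 1 = 10.5 inches.
10.5 inches × 2.54 = 26.67 cm.
13/5 = 2.6 sts per cm; 26.67 × 2.6 = 69.34 sts.
Nearest multiple of 5 → 70.
6.5 inches = 16.51 cm; × 4 = 66.04 → 66 rows.

Cast on 70 stitches; work 66 rows.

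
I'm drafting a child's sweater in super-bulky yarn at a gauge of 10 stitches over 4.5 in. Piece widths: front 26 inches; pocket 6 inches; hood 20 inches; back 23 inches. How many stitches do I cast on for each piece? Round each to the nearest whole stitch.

Rate = 10/4.5 = 2.222 sts per in.
front: 26 × 2.222 = 57.78 → 58.
pocket: 6 × 2.222 = 13.33 → 13.
hood: 20 × 2.222 = 44.44 → 44.
back: 23 × 2.222 = 51.11 → 51.

front 58; pocket 13; hood 44; back 51.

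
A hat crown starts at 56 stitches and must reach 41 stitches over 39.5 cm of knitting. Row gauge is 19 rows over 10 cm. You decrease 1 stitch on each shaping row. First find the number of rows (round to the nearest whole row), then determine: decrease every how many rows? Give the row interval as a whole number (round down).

Decrease every 5th row.

Rows = 39.5 × 1.9 = 75.0 → 75 rows.
Stitches to remove: 15 → 15 shaping rows (at 1 st each).
75 / 15 = 5.00 → every 5 rows.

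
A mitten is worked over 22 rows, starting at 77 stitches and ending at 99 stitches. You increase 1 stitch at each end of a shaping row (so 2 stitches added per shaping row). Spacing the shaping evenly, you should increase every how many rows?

Stitches to add: |99 − 77| = 22.
Shaping rows needed: 22 / 2 = 11.
22 rows / 11 = every 2 rows.

Increase every 2nd row.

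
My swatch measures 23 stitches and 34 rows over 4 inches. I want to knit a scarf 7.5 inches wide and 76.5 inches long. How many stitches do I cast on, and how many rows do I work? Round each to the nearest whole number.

Cast on 43 stitches and work 650 rows.

Stitch gauge = 23/4 = 5.75 sts/in; 7.5 × 5.75 = 43.12 → 43 sts.
Row gauge = 34/4 = 8.5 rows/in; 76.5 × 8.5 = 650.25 → 650 rows.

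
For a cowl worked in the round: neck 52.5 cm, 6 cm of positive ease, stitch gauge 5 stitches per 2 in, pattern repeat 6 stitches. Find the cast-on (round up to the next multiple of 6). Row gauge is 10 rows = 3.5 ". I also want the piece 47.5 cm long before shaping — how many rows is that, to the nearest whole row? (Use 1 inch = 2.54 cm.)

Finished = 52.5 + 6 = 58.5 cm.
58.5 cm × 1/2.54 = 23.03 inches.
5/2 = 2.5 sts per in; 23.03 × 2.5 = 57.58 sts.
Next multiple of 6 → 60.
47.5 cm = 18.70 inches; × 2.857 = 53.43 → 53 rows.

Cast on 60 stitches; work 53 rows.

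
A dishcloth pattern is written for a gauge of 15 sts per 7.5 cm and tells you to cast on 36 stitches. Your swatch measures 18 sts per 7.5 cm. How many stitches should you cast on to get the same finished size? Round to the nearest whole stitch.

CO 43 sts.

Scale factor = 18 / 15 = 1.200.
36 × 18 / 15 = 43.20 sts.
→ 43 sts.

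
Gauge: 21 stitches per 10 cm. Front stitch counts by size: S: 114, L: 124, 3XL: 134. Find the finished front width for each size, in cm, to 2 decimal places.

S 54.29 cm; L 59.05 cm; 3XL 63.81 cm.

21/10 = 2.1 sts per cm.
S: 114 / 2.1 = 54.286 → 54.29 cm.
L: 124 / 2.1 = 59.048 → 59.05 cm.
3XL: 134 / 2.1 = 63.810 → 63.81 cm.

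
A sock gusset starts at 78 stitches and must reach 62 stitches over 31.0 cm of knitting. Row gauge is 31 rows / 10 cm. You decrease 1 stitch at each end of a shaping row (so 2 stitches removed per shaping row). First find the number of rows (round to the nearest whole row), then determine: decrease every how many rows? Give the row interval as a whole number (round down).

Rows = 31.0 × 3.1 = 96.1 → 96 rows.
Stitches to remove: 16 → 8 shaping rows (at 2 st each).
96 / 8 = 12.00 → every 12 rows.

Decrease every 12th row.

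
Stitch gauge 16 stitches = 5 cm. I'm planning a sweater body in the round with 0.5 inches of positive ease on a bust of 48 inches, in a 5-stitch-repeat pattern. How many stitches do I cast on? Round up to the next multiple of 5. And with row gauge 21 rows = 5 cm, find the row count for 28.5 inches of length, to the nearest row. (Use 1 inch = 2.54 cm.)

Cast on 395 stitches; work 304 rows.

Finished = 48 + 0.5 = 48.5 inches.
48.5 inches × 2.54 = 123.19 cm.
16/5 = 3.2 sts per cm; 123.19 × 3.2 = 394.21 sts.
Next multiple of 5 → 395.
28.5 inches = 72.39 cm; × 4.2 = 304.04 → 304 rows.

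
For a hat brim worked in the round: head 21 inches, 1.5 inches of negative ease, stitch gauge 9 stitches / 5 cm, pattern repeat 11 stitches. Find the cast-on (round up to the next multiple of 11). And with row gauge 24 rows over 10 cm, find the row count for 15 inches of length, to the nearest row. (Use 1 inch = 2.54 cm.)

Cast on 99 stitches; work 91 rows.

Finished = 21 − 1.5 = 19.5 inches.
19.5 inches × 2.54 = 49.53 cm.
9/5 = 1.8 sts per cm; 49.53 × 1.8 = 89.15 sts.
Next multiple of 11 → 99.
15 inches = 38.10 cm; × 2.4 = 91.44 → 91 rows.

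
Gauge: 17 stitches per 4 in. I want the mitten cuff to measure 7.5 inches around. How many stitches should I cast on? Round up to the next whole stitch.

17 stitches / 4 in = 4.25 stitches per inch.
7.5 × 4.25 = 31.88 stitches.
Round up → 32.

32 stitches.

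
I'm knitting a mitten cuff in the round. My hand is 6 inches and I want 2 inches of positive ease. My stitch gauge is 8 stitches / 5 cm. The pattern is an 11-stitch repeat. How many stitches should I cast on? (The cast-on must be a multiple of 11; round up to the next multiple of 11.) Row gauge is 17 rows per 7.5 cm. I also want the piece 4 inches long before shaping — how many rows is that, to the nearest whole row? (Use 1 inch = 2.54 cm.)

Cast on 33 stitches; work 23 rows.

Finished = 6 + 2 = 8 inches.
8 inches × 2.54 = 20.32 cm.
8/5 = 1.6 sts per cm; 20.32 × 1.6 = 32.51 sts.
Next multiple of 11 → 33.
4 inches = 10.16 cm; × 2.267 = 23.03 → 23 rows.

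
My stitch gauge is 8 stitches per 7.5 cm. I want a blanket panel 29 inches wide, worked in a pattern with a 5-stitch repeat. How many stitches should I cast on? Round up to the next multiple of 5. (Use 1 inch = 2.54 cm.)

29 in = 29 × 2.54 = 73.66 cm.
8 / 7.5 = 1.067 sts/cm.
73.66 × 1.067 = 78.57 sts.
→ 80.

80 stitches.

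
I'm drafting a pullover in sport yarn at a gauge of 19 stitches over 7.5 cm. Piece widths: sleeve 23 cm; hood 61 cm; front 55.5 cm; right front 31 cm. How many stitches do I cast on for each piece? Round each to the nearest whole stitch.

sleeve 58; hood 155; front 141; right front 79.

Rate = 19/7.5 = 2.533 sts per cm.
sleeve: 23 × 2.533 = 58.27 → 58.
hood: 61 × 2.533 = 154.53 → 155.
front: 55.5 × 2.533 = 140.60 → 141.
right front: 31 × 2.533 = 78.53 → 79.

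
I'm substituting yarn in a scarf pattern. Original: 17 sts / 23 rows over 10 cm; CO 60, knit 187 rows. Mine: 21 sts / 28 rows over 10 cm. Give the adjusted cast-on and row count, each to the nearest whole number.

Stitches: 60 × 21/17 = 74.12 → 74.
Rows: 187 × 28/23 = 227.65 → 228.

Cast on 74 stitches; work 228 rows.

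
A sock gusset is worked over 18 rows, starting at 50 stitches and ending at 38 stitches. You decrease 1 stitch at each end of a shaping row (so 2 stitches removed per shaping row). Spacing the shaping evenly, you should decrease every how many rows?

Stitches to remove: |38 − 50| = 12.
Shaping rows needed: 12 / 2 = 6.
18 rows / 6 = every 3 rows.

Decrease every 3rd row.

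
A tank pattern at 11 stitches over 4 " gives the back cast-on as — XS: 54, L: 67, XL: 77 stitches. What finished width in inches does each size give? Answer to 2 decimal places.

11/4 = 2.75 sts per in.
XS: 54 / 2.75 = 19.636 → 19.64 in.
L: 67 / 2.75 = 24.364 → 24.36 in.
XL: 77 / 2.75 = 28.000 → 28.00 in.

XS 19.64 inches; L 24.36 inches; XL 28.00 inches.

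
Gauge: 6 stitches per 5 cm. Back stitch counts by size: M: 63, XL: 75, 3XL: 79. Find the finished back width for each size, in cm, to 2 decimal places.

6/5 = 1.2 sts per cm.
M: 63 / 1.2 = 52.500 → 52.50 cm.
XL: 75 / 1.2 = 62.500 → 62.50 cm.
3XL: 79 / 1.2 = 65.833 → 65.83 cm.

M 52.50 cm; XL 62.50 cm; 3XL 65.83 cm.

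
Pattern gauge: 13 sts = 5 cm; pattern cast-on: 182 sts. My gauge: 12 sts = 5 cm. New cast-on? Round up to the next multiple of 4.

Scale factor = 12 / 13 = 0.923.
182 × 12 / 13 = 168.00 sts.

CO 168 sts.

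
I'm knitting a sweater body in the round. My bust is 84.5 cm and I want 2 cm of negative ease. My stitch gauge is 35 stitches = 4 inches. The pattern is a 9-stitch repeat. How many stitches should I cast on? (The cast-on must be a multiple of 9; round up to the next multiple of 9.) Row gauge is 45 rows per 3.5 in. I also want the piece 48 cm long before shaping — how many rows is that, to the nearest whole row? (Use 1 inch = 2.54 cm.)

Finished = 84.5 − 2 = 82.5 cm.
82.5 cm × 1/2.54 = 32.48 inches.
35/4 = 8.75 sts per in; 32.48 × 8.75 = 284.20 sts.
Next multiple of 9 → 288.
48 cm = 18.90 inches; × 12.857 = 242.97 → 243 rows.

Cast on 288 stitches; work 243 rows.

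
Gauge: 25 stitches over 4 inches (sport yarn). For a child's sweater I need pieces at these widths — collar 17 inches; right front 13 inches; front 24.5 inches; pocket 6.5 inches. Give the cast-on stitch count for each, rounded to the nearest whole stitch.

collar 106; right front 81; front 153; pocket 41.

Rate = 25/4 = 6.25 sts per in.
collar: 17 × 6.25 = 106.25 → 106.
right front: 13 × 6.25 = 81.25 → 81.
front: 24.5 × 6.25 = 153.12 → 153.
pocket: 6.5 × 6.25 = 40.62 → 41.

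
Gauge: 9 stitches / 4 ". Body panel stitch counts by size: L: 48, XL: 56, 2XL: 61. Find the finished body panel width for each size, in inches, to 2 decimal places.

L 21.33 inches; XL 24.89 inches; 2XL 27.11 inches.

9/4 = 2.25 sts per in.
L: 48 / 2.25 = 21.333 → 21.33 in.
XL: 56 / 2.25 = 24.889 → 24.89 in.
2XL: 61 / 2.25 = 27.111 → 27.11 in.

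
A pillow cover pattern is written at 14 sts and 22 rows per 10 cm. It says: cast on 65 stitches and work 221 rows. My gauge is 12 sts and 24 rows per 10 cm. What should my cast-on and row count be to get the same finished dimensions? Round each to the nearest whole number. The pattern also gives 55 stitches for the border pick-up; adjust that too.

Stitches: 65 × 12/14 = 55.71 → 56.
Rows: 221 × 24/22 = 241.09 → 241.
border pick-up: 55 × 12/14 = 47.14 → 47.

Cast on 56 stitches; work 241 rows; border pick-up 47 stitches.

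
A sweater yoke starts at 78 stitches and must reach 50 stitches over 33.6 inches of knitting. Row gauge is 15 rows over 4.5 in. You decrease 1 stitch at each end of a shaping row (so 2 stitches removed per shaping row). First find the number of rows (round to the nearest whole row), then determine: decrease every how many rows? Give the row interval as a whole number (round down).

Rows = 33.6 × 3.333 = 112.0 → 112 rows.
Stitches to remove: 28 → 14 shaping rows (at 2 st each).
112 / 14 = 8.00 → every 8 rows.

Decrease every 8th row.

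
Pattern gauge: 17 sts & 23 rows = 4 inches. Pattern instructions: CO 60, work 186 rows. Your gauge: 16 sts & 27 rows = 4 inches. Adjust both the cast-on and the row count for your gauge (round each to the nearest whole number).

Stitches: 60 × 16/17 = 56.47 → 56.
Rows: 186 × 27/23 = 218.35 → 218.

Cast on 56 stitches; work 218 rows.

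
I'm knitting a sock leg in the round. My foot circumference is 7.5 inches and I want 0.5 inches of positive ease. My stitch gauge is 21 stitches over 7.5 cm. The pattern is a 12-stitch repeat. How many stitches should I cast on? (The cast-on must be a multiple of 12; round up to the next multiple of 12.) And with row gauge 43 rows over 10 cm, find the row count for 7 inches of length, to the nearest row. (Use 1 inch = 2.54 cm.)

Cast on 60 stitches; work 76 rows.

Finished = 7.5 + 0.5 = 8 inches.
8 inches × 2.54 = 20.32 cm.
21/7.5 = 2.8 sts per cm; 20.32 × 2.8 = 56.90 sts.
Next multiple of 12 → 60.
7 inches = 17.78 cm; × 4.3 = 76.45 → 76 rows.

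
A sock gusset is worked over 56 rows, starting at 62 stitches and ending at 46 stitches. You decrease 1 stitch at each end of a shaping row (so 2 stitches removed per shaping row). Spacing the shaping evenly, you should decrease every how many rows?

Stitches to remove: |46 − 62| = 16.
Shaping rows needed: 16 / 2 = 8.
56 rows / 8 = every 7 rows.

Decrease every 7th row.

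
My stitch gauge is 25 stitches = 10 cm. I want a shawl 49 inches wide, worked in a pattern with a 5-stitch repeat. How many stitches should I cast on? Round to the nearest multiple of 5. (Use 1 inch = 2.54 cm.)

CO 310 sts.

49 in = 49 × 2.54 = 124.46 cm.
25 / 10 = 2.5 sts/cm.
124.46 × 2.5 = 311.15 sts.
→ 310.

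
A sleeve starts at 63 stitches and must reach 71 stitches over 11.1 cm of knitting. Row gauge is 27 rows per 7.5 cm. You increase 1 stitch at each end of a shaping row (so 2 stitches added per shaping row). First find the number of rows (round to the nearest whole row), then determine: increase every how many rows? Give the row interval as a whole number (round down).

Increase every 10th row.

Rows = 11.1 × 3.6 = 40.0 → 40 rows.
Stitches to add: 8 → 4 shaping rows (at 2 st each).
40 / 4 = 10.00 → every 10 rows.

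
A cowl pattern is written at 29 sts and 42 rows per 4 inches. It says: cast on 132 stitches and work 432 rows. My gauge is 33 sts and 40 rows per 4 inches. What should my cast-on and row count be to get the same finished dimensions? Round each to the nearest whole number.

Stitches: 132 × 33/29 = 150.21 → 150.
Rows: 432 × 40/42 = 411.43 → 411.

Cast on 150 stitches; work 411 rows.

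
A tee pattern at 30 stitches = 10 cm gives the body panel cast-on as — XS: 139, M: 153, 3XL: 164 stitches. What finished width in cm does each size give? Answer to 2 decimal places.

30/10 = 3 sts per cm.
XS: 139 / 3 = 46.333 → 46.33 cm.
M: 153 / 3 = 51.000 → 51.00 cm.
3XL: 164 / 3 = 54.667 → 54.67 cm.

XS 46.33 cm; M 51.00 cm; 3XL 54.67 cm.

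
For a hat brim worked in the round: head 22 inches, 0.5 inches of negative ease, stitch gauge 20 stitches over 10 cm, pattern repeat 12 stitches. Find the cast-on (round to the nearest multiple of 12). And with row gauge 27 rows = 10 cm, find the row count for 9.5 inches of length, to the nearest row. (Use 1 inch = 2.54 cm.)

Cast on 108 stitches; work 65 rows.

Finished = 22 − 0.5 = 21.5 inches.
21.5 inches × 2.54 = 54.61 cm.
20/10 = 2 sts per cm; 54.61 × 2 = 109.22 sts.
Nearest multiple of 12 → 108.
9.5 inches = 24.13 cm; × 2.7 = 65.15 → 65 rows.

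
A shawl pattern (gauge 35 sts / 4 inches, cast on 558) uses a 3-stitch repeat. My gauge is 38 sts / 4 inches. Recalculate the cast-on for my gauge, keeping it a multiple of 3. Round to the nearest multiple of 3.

CO 606 sts.

558 × 38 / 35 = 605.83.
Nearest multiple of 3: 606.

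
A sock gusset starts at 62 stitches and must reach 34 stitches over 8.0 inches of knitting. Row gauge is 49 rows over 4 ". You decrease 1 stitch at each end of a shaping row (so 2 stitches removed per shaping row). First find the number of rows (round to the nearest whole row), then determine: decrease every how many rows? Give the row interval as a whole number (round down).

Decrease every 7th row.

Rows = 8.0 × 12.25 = 98.0 → 98 rows.
Stitches to remove: 28 → 14 shaping rows (at 2 st each).
98 / 14 = 7.00 → every 7 rows.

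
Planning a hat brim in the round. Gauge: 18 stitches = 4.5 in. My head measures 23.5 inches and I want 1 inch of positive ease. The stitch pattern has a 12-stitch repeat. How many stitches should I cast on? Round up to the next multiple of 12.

Finished = 23.5 + 1 = 24.5 inches.
18 / 4.5 = 4 sts/in.
24.5 × 4 = 98.00 sts.
Next multiple of 12: 108.

CO 108 sts.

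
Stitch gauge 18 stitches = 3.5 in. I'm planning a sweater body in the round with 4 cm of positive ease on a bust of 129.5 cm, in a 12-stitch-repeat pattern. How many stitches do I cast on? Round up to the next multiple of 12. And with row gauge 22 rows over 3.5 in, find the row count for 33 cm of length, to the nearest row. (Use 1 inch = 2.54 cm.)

Cast on 276 stitches; work 82 rows.

Finished = 129.5 + 4 = 133.5 cm.
133.5 cm × 1/2.54 = 52.56 inches.
18/3.5 = 5.143 sts per in; 52.56 × 5.143 = 270.30 sts.
Next multiple of 12 → 276.
33 cm = 12.99 inches; × 6.286 = 81.66 → 82 rows.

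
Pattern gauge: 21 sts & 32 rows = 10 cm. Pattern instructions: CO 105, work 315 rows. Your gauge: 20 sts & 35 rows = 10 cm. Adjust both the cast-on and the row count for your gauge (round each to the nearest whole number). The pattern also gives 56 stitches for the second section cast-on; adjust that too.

Stitches: 105 × 20/21 = 100.00 → 100.
Rows: 315 × 35/32 = 344.53 → 345.
second section cast-on: 56 × 20/21 = 53.33 → 53.

Cast on 100 stitches; work 345 rows; second section cast-on 53 stitches.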